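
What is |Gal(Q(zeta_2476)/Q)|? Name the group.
|Gal(Q(zeta_2476)/Q)| = phi(2476) = 1236; group ≅ (Z/2476Z)^* ≅ Z/2Z × Z/618Z

The n-th cyclotomic polynomial Φ_2476(x) is the minimal polynomial of zeta_2476 over Q and has degree phi(2476) = 1236. So Q(zeta_2476) is a degree-1236 Galois extension with Galois group (Z/2476Z)^*. By CRT, (Z/2476Z)^* ≅ (Z/4Z)^* × (Z/619Z)^*. Each prime-power unit group is (Z/4Z)^* ≅ Z/2Z; (Z/619Z)^* ≅ Z/618Z. Hence Gal(Q(zeta_2476)/Q) ≅ Z/2Z × Z/618Z.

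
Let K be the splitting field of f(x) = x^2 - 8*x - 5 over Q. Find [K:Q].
[K:Q] = 2

The discriminant of x^2 + (-8)*x + (-5) is b^2 - 4c = 64 - (-20) = 84. Since 84 is not a perfect square in Q, the polynomial is irreducible over Q. Its two roots generate a degree-2 extension, so [K:Q] = 2.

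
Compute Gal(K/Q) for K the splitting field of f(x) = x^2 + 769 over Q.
Gal(K/Q) = Z/2Z (cyclic of order 2)

x^2 + 769 is irreducible over Q since -769 is not a rational square. The splitting field Q(sqrt(-769)) has degree 2 over Q, and its unique nontrivial automorphism is sqrt(-769) ↦ -sqrt(-769). Hence Gal(Q(sqrt(-769))/Q) = Z/2Z.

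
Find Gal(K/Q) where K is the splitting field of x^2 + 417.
Gal(K/Q) = Z/2Z (cyclic of order 2)

x^2 + 417 is irreducible over Q since -417 is not a rational square. The splitting field Q(sqrt(-417)) has degree 2 over Q, and its unique nontrivial automorphism is sqrt(-417) ↦ -sqrt(-417). Hence Gal(Q(sqrt(-417))/Q) = Z/2Z.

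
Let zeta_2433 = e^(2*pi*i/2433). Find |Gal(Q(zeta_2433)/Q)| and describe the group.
|Gal(Q(zeta_2433)/Q)| = phi(2433) = 1620; group ≅ (Z/2433Z)^* ≅ Z/2Z × Z/810Z

The n-th cyclotomic polynomial Φ_2433(x) is the minimal polynomial of zeta_2433 over Q and has degree phi(2433) = 1620. So Q(zeta_2433) is a degree-1620 Galois extension with Galois group (Z/2433Z)^*. By CRT, (Z/2433Z)^* ≅ (Z/3Z)^* × (Z/811Z)^*. Each prime-power unit group is (Z/3Z)^* ≅ Z/2Z; (Z/811Z)^* ≅ Z/810Z. Hence Gal(Q(zeta_2433)/Q) ≅ Z/2Z × Z/810Z.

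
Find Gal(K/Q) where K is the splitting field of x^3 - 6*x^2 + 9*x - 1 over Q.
Gal(K/Q) = A_3 (cyclic of order 3)

Compute the discriminant of x^3 + (-6)*x^2 + (9)*x + (-1): Δ = 81. Since Δ is a perfect square (Δ = 9^2), the Galois group is contained in A_3. Irreducibility forces the group to be transitive on three roots, so Gal = A_3.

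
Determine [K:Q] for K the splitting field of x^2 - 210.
[K:Q] = 2

The polynomial x^2 - 210 is irreducible over Q since 210 is not a perfect square. Its splitting field is Q(sqrt(210)), which has degree 2 over Q.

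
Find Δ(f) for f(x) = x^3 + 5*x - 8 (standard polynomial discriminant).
Δ = -2228

For x^3 + a x^2 + b x + c the discriminant is Δ = 18 a b c - 4 a^3 c + a^2 b^2 - 4 b^3 - 27 c^2.
Plug a = 0, b = 5, c = -8:
  18*(0)*(5)*(-8) - 4*(0)^3*(-8) + (0)^2*(5)^2 - 4*(5)^3 - 27*(-8)^2
  = 0 + (0) + 0 + (-500) + (-1728)
  = -2228.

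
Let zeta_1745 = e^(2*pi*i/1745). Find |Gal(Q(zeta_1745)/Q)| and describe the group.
|Gal(Q(zeta_1745)/Q)| = phi(1745) = 1392; group ≅ (Z/1745Z)^* ≅ Z/4Z × Z/348Z

The n-th cyclotomic polynomial Φ_1745(x) is the minimal polynomial of zeta_1745 over Q and has degree phi(1745) = 1392. So Q(zeta_1745) is a degree-1392 Galois extension with Galois group (Z/1745Z)^*. By CRT, (Z/1745Z)^* ≅ (Z/5Z)^* × (Z/349Z)^*. Each prime-power unit group is (Z/5Z)^* ≅ Z/4Z; (Z/349Z)^* ≅ Z/348Z. Hence Gal(Q(zeta_1745)/Q) ≅ Z/4Z × Z/348Z.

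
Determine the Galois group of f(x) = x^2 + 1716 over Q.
Gal(K/Q) = Z/2Z (cyclic of order 2)

x^2 + 1716 is irreducible over Q since -1716 is not a rational square. The splitting field Q(sqrt(-1716)) has degree 2 over Q, and its unique nontrivial automorphism is sqrt(-1716) ↦ -sqrt(-1716). Hence Gal(Q(sqrt(-1716))/Q) = Z/2Z.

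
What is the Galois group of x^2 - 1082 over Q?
Gal(K/Q) = Z/2Z (cyclic of order 2)

x^2 - 1082 is irreducible over Q since 1082 is not a rational square. The splitting field Q(sqrt(1082)) has degree 2 over Q, and its unique nontrivial automorphism is sqrt(1082) ↦ -sqrt(1082). Hence Gal(Q(sqrt(1082))/Q) = Z/2Z.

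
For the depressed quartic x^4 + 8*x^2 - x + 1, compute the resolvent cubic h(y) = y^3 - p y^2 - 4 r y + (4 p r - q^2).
h(y) = y^3 - 8*y^2 - 4*y + 31

Identify coefficients: p = 8, q = -1, r = 1.
Plug into h(y) = y^3 - p y^2 - 4 r y + (4 p r - q^2):
  h(y) = y^3 - (8) y^2 - 4*(1) y + (4*(8)*(1) - (-1)^2)
       = y^3 + (-8) y^2 + (-4) y + (31).
Simplifying: h(y) = y^3 - 8*y^2 - 4*y + 31.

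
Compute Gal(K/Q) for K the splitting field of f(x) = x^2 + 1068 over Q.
Gal(K/Q) = Z/2Z (cyclic of order 2)

x^2 + 1068 is irreducible over Q since -1068 is not a rational square. The splitting field Q(sqrt(-1068)) has degree 2 over Q, and its unique nontrivial automorphism is sqrt(-1068) ↦ -sqrt(-1068). Hence Gal(Q(sqrt(-1068))/Q) = Z/2Z.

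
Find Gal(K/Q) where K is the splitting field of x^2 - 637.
Gal(K/Q) = Z/2Z (cyclic of order 2)

x^2 - 637 is irreducible over Q since 637 is not a rational square. The splitting field Q(sqrt(637)) has degree 2 over Q, and its unique nontrivial automorphism is sqrt(637) ↦ -sqrt(637). Hence Gal(Q(sqrt(637))/Q) = Z/2Z.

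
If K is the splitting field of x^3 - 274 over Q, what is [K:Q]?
[K:Q] = 6

x^3 - 274 has one real root r = 274^(1/3) and two complex roots r*zeta_3, r*zeta_3^2 where zeta_3 = e^(2*pi*i/3). The splitting field is Q(r, zeta_3). [Q(r):Q] = 3 and [Q(zeta_3):Q] = 2 with gcd = 1, so [Q(r, zeta_3):Q] = 3 * 2 = 6.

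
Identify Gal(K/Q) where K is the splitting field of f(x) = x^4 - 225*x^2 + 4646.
Gal(K/Q) = V_4 (Klein four-group, Z/2Z × Z/2Z)

f factors as (x^2 - 23)(x^2 - 202), so the splitting field is K = Q(sqrt(23), sqrt(202)). The elements 23, 202, 4646 are all non-squares in Q, so sqrt(23) and sqrt(202) generate independent quadratic extensions. Thus [K:Q] = 4 and Gal(K/Q) is generated by the two order-2 automorphisms sqrt(23) ↦ -sqrt(23) and sqrt(202) ↦ -sqrt(202), giving V_4.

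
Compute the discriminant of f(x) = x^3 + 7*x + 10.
Δ = -4072

For a depressed cubic x^3 + p x + q the discriminant is Δ = -4 p^3 - 27 q^2 = -4*(7)^3 - 27*(10)^2 = -1372 - 2700 = -4072.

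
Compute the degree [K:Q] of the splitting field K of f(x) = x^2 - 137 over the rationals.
[K:Q] = 2

The polynomial x^2 - 137 is irreducible over Q since 137 is not a perfect square. Its splitting field is Q(sqrt(137)), which has degree 2 over Q.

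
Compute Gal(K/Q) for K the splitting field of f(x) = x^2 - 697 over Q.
Gal(K/Q) = Z/2Z (cyclic of order 2)

x^2 - 697 is irreducible over Q since 697 is not a rational square. The splitting field Q(sqrt(697)) has degree 2 over Q, and its unique nontrivial automorphism is sqrt(697) ↦ -sqrt(697). Hence Gal(Q(sqrt(697))/Q) = Z/2Z.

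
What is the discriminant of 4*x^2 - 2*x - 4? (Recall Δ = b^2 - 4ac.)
Δ = 68

For a quadratic a x^2 + b x + c the discriminant is Δ = b^2 - 4ac = (-2)^2 - 4*(4)*(-4) = 4 - (-64) = 68.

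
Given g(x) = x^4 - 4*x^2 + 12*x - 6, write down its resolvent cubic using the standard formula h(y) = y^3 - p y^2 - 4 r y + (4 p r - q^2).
h(y) = y^3 + 4*y^2 + 24*y - 48

Identify coefficients: p = -4, q = 12, r = -6.
Plug into h(y) = y^3 - p y^2 - 4 r y + (4 p r - q^2):
  h(y) = y^3 - (-4) y^2 - 4*(-6) y + (4*(-4)*(-6) - (12)^2)
       = y^3 + (4) y^2 + (24) y + (-48).
Simplifying: h(y) = y^3 + 4*y^2 + 24*y - 48.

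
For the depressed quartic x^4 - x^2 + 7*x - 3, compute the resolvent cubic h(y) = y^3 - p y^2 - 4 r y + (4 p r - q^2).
h(y) = y^3 + y^2 + 12*y - 37

Identify coefficients: p = -1, q = 7, r = -3.
Plug into h(y) = y^3 - p y^2 - 4 r y + (4 p r - q^2):
  h(y) = y^3 - (-1) y^2 - 4*(-3) y + (4*(-1)*(-3) - (7)^2)
       = y^3 + (1) y^2 + (12) y + (-37).
Simplifying: h(y) = y^3 + y^2 + 12*y - 37.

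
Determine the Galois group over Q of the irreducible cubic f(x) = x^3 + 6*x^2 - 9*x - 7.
Gal(K/Q) = S_3 (symmetric group of order 6)

Compute the discriminant of x^3 + (6)*x^2 + (-9)*x + (-7): Δ = 17361. Since Δ is not a rational square, the Galois group is not contained in A_3; it must be the full S_3 (irreducibility of the cubic rules out anything smaller).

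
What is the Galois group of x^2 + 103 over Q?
Gal(K/Q) = Z/2Z (cyclic of order 2)

x^2 + 103 is irreducible over Q since -103 is not a rational square. The splitting field Q(sqrt(-103)) has degree 2 over Q, and its unique nontrivial automorphism is sqrt(-103) ↦ -sqrt(-103). Hence Gal(Q(sqrt(-103))/Q) = Z/2Z.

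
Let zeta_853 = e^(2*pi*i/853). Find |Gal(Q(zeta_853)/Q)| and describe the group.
|Gal(Q(zeta_853)/Q)| = phi(853) = 852; group ≅ (Z/853Z)^* ≅ Z/852Z

The n-th cyclotomic polynomial Φ_853(x) is the minimal polynomial of zeta_853 over Q and has degree phi(853) = 852. So Q(zeta_853) is a degree-852 Galois extension with Galois group (Z/853Z)^*. (Z/853Z)^* is cyclic since 853 is an odd prime power (or 4). Hence Gal(Q(zeta_853)/Q) ≅ Z/852Z.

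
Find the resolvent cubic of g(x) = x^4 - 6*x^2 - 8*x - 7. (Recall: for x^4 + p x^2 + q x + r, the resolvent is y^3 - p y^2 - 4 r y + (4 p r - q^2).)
h(y) = y^3 + 6*y^2 + 28*y + 104

Identify coefficients: p = -6, q = -8, r = -7.
Plug into h(y) = y^3 - p y^2 - 4 r y + (4 p r - q^2):
  h(y) = y^3 - (-6) y^2 - 4*(-7) y + (4*(-6)*(-7) - (-8)^2)
       = y^3 + (6) y^2 + (28) y + (104).
Simplifying: h(y) = y^3 + 6*y^2 + 28*y + 104.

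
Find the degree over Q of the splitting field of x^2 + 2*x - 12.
[K:Q] = 2

The discriminant of x^2 + (2)*x + (-12) is b^2 - 4c = 4 - (-48) = 52. Since 52 is not a perfect square in Q, the polynomial is irreducible over Q. Its two roots generate a degree-2 extension, so [K:Q] = 2.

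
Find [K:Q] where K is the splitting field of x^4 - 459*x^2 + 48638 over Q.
[K:Q] = 4

f factors as (x^2 - 166)(x^2 - 293); the splitting field is K = Q(sqrt(166), sqrt(293)). Since 166, 293, and 48638 are all non-squares in Q, the three subfields Q(sqrt(166)), Q(sqrt(293)), Q(sqrt(48638)) are distinct degree-2 extensions, so [K:Q] = 4 (Klein four Galois group).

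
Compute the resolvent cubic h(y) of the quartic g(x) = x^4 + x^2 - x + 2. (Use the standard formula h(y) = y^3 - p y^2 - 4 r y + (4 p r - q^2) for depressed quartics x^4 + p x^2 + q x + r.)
h(y) = y^3 - y^2 - 8*y + 7

Identify coefficients: p = 1, q = -1, r = 2.
Plug into h(y) = y^3 - p y^2 - 4 r y + (4 p r - q^2):
  h(y) = y^3 - (1) y^2 - 4*(2) y + (4*(1)*(2) - (-1)^2)
       = y^3 + (-1) y^2 + (-8) y + (7).
Simplifying: h(y) = y^3 - y^2 - 8*y + 7.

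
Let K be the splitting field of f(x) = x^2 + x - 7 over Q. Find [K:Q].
[K:Q] = 2

The discriminant of x^2 + (1)*x + (-7) is b^2 - 4c = 1 - (-28) = 29. Since 29 is not a perfect square in Q, the polynomial is irreducible over Q. Its two roots generate a degree-2 extension, so [K:Q] = 2.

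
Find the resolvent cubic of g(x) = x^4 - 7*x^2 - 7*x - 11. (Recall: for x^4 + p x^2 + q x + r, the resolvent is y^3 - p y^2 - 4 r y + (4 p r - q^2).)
h(y) = y^3 + 7*y^2 + 44*y + 259

Identify coefficients: p = -7, q = -7, r = -11.
Plug into h(y) = y^3 - p y^2 - 4 r y + (4 p r - q^2):
  h(y) = y^3 - (-7) y^2 - 4*(-11) y + (4*(-7)*(-11) - (-7)^2)
       = y^3 + (7) y^2 + (44) y + (259).
Simplifying: h(y) = y^3 + 7*y^2 + 44*y + 259.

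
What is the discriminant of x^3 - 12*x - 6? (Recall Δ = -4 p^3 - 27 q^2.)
Δ = 5940

For a depressed cubic x^3 + p x + q the discriminant is Δ = -4 p^3 - 27 q^2 = -4*(-12)^3 - 27*(-6)^2 = 6912 - 972 = 5940.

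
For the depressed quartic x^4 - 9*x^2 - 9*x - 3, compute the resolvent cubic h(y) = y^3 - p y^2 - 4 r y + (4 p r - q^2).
h(y) = y^3 + 9*y^2 + 12*y + 27

Identify coefficients: p = -9, q = -9, r = -3.
Plug into h(y) = y^3 - p y^2 - 4 r y + (4 p r - q^2):
  h(y) = y^3 - (-9) y^2 - 4*(-3) y + (4*(-9)*(-3) - (-9)^2)
       = y^3 + (9) y^2 + (12) y + (27).
Simplifying: h(y) = y^3 + 9*y^2 + 12*y + 27.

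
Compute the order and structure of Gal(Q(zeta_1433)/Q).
|Gal(Q(zeta_1433)/Q)| = phi(1433) = 1432; group ≅ (Z/1433Z)^* ≅ Z/1432Z

The n-th cyclotomic polynomial Φ_1433(x) is the minimal polynomial of zeta_1433 over Q and has degree phi(1433) = 1432. So Q(zeta_1433) is a degree-1432 Galois extension with Galois group (Z/1433Z)^*. (Z/1433Z)^* is cyclic since 1433 is an odd prime power (or 4). Hence Gal(Q(zeta_1433)/Q) ≅ Z/1432Z.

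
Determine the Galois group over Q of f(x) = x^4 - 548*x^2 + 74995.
Gal(K/Q) = V_4 (Klein four-group, Z/2Z × Z/2Z)

f factors as (x^2 - 283)(x^2 - 265), so the splitting field is K = Q(sqrt(283), sqrt(265)). The elements 283, 265, 74995 are all non-squares in Q, so sqrt(283) and sqrt(265) generate independent quadratic extensions. Thus [K:Q] = 4 and Gal(K/Q) is generated by the two order-2 automorphisms sqrt(283) ↦ -sqrt(283) and sqrt(265) ↦ -sqrt(265), giving V_4.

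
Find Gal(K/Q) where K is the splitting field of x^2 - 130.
Gal(K/Q) = Z/2Z (cyclic of order 2)

x^2 - 130 is irreducible over Q since 130 is not a rational square. The splitting field Q(sqrt(130)) has degree 2 over Q, and its unique nontrivial automorphism is sqrt(130) ↦ -sqrt(130). Hence Gal(Q(sqrt(130))/Q) = Z/2Z.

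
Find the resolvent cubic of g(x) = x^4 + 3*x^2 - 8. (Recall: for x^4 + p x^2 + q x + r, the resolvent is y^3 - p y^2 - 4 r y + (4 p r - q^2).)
h(y) = y^3 - 3*y^2 + 32*y - 96

Identify coefficients: p = 3, q = 0, r = -8.
Plug into h(y) = y^3 - p y^2 - 4 r y + (4 p r - q^2):
  h(y) = y^3 - (3) y^2 - 4*(-8) y + (4*(3)*(-8) - (0)^2)
       = y^3 + (-3) y^2 + (32) y + (-96).
Simplifying: h(y) = y^3 - 3*y^2 + 32*y - 96.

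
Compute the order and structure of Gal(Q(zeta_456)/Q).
|Gal(Q(zeta_456)/Q)| = phi(456) = 144; group ≅ (Z/456Z)^* ≅ Z/2Z × Z/2Z × Z/2Z × Z/18Z

The n-th cyclotomic polynomial Φ_456(x) is the minimal polynomial of zeta_456 over Q and has degree phi(456) = 144. So Q(zeta_456) is a degree-144 Galois extension with Galois group (Z/456Z)^*. By CRT, (Z/456Z)^* ≅ (Z/8Z)^* × (Z/3Z)^* × (Z/19Z)^*. Each prime-power unit group is (Z/8Z)^* ≅ Z/2Z × Z/2Z; (Z/3Z)^* ≅ Z/2Z; (Z/19Z)^* ≅ Z/18Z. Hence Gal(Q(zeta_456)/Q) ≅ Z/2Z × Z/2Z × Z/2Z × Z/18Z.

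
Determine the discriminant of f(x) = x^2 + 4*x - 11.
Δ = 60

For a quadratic a x^2 + b x + c the discriminant is Δ = b^2 - 4ac = (4)^2 - 4*(1)*(-11) = 16 - (-44) = 60.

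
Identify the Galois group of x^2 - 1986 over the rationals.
Gal(K/Q) = Z/2Z (cyclic of order 2)

x^2 - 1986 is irreducible over Q since 1986 is not a rational square. The splitting field Q(sqrt(1986)) has degree 2 over Q, and its unique nontrivial automorphism is sqrt(1986) ↦ -sqrt(1986). Hence Gal(Q(sqrt(1986))/Q) = Z/2Z.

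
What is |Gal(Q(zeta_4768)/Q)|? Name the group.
|Gal(Q(zeta_4768)/Q)| = phi(4768) = 2368; group ≅ (Z/4768Z)^* ≅ Z/2Z × Z/8Z × Z/148Z

The n-th cyclotomic polynomial Φ_4768(x) is the minimal polynomial of zeta_4768 over Q and has degree phi(4768) = 2368. So Q(zeta_4768) is a degree-2368 Galois extension with Galois group (Z/4768Z)^*. By CRT, (Z/4768Z)^* ≅ (Z/32Z)^* × (Z/149Z)^*. Each prime-power unit group is (Z/32Z)^* ≅ Z/2Z × Z/8Z; (Z/149Z)^* ≅ Z/148Z. Hence Gal(Q(zeta_4768)/Q) ≅ Z/2Z × Z/8Z × Z/148Z.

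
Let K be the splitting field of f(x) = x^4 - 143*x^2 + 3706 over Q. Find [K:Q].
[K:Q] = 4

f factors as (x^2 - 34)(x^2 - 109); the splitting field is K = Q(sqrt(34), sqrt(109)). Since 34, 109, and 3706 are all non-squares in Q, the three subfields Q(sqrt(34)), Q(sqrt(109)), Q(sqrt(3706)) are distinct degree-2 extensions, so [K:Q] = 4 (Klein four Galois group).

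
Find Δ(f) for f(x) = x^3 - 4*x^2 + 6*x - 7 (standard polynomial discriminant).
Δ = -379

For x^3 + a x^2 + b x + c the discriminant is Δ = 18 a b c - 4 a^3 c + a^2 b^2 - 4 b^3 - 27 c^2.
Plug a = -4, b = 6, c = -7:
  18*(-4)*(6)*(-7) - 4*(-4)^3*(-7) + (-4)^2*(6)^2 - 4*(6)^3 - 27*(-7)^2
  = 3024 + (-1792) + 576 + (-864) + (-1323)
  = -379.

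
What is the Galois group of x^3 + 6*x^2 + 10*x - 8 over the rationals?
Gal(K/Q) = S_3 (symmetric group of order 6)

Compute the discriminant of x^3 + (6)*x^2 + (10)*x + (-8): Δ = -3856. Since Δ is not a rational square, the Galois group is not contained in A_3; it must be the full S_3 (irreducibility of the cubic rules out anything smaller).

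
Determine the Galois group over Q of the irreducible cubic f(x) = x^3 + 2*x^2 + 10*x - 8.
Gal(K/Q) = S_3 (symmetric group of order 6)

Compute the discriminant of x^3 + (2)*x^2 + (10)*x + (-8): Δ = -7952. Since Δ is not a rational square, the Galois group is not contained in A_3; it must be the full S_3 (irreducibility of the cubic rules out anything smaller).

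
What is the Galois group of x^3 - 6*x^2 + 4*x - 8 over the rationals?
Gal(K/Q) = S_3 (symmetric group of order 6)

Compute the discriminant of x^3 + (-6)*x^2 + (4)*x + (-8): Δ = -4864. Since Δ is not a rational square, the Galois group is not contained in A_3; it must be the full S_3 (irreducibility of the cubic rules out anything smaller).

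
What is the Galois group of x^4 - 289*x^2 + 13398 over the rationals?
Gal(K/Q) = V_4 (Klein four-group, Z/2Z × Z/2Z)

f factors as (x^2 - 231)(x^2 - 58), so the splitting field is K = Q(sqrt(231), sqrt(58)). The elements 231, 58, 13398 are all non-squares in Q, so sqrt(231) and sqrt(58) generate independent quadratic extensions. Thus [K:Q] = 4 and Gal(K/Q) is generated by the two order-2 automorphisms sqrt(231) ↦ -sqrt(231) and sqrt(58) ↦ -sqrt(58), giving V_4.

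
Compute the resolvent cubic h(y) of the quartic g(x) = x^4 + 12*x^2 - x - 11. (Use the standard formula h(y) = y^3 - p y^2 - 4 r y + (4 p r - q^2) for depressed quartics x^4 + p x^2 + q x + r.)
h(y) = y^3 - 12*y^2 + 44*y - 529

Identify coefficients: p = 12, q = -1, r = -11.
Plug into h(y) = y^3 - p y^2 - 4 r y + (4 p r - q^2):
  h(y) = y^3 - (12) y^2 - 4*(-11) y + (4*(12)*(-11) - (-1)^2)
       = y^3 + (-12) y^2 + (44) y + (-529).
Simplifying: h(y) = y^3 - 12*y^2 + 44*y - 529.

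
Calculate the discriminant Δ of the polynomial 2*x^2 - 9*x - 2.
Δ = 97

For a quadratic a x^2 + b x + c the discriminant is Δ = b^2 - 4ac = (-9)^2 - 4*(2)*(-2) = 81 - (-16) = 97.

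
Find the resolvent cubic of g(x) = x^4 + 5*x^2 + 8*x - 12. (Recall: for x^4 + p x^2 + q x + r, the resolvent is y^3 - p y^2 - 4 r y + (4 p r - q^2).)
h(y) = y^3 - 5*y^2 + 48*y - 304

Identify coefficients: p = 5, q = 8, r = -12.
Plug into h(y) = y^3 - p y^2 - 4 r y + (4 p r - q^2):
  h(y) = y^3 - (5) y^2 - 4*(-12) y + (4*(5)*(-12) - (8)^2)
       = y^3 + (-5) y^2 + (48) y + (-304).
Simplifying: h(y) = y^3 - 5*y^2 + 48*y - 304.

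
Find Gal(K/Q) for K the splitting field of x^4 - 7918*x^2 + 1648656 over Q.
Gal(K/Q) = Z/2Z (cyclic of order 2)

f factors as (x^2 - 7704)(x^2 - 214), so the splitting field is K = Q(sqrt(7704), sqrt(214)). The squarefree part of 7704 is 214 and the squarefree part of 214 is also 214, so sqrt(7704) and sqrt(214) are both rational multiples of sqrt(214). Hence Q(sqrt(7704)) = Q(sqrt(214)) = Q(sqrt(214)), and the splitting field collapses to a single degree-2 extension with Galois group Z/2Z.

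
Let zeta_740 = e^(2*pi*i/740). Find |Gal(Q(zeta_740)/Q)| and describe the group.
|Gal(Q(zeta_740)/Q)| = phi(740) = 288; group ≅ (Z/740Z)^* ≅ Z/2Z × Z/4Z × Z/36Z

The n-th cyclotomic polynomial Φ_740(x) is the minimal polynomial of zeta_740 over Q and has degree phi(740) = 288. So Q(zeta_740) is a degree-288 Galois extension with Galois group (Z/740Z)^*. By CRT, (Z/740Z)^* ≅ (Z/4Z)^* × (Z/5Z)^* × (Z/37Z)^*. Each prime-power unit group is (Z/4Z)^* ≅ Z/2Z; (Z/5Z)^* ≅ Z/4Z; (Z/37Z)^* ≅ Z/36Z. Hence Gal(Q(zeta_740)/Q) ≅ Z/2Z × Z/4Z × Z/36Z.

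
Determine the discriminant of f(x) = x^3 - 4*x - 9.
Δ = -1931

For a depressed cubic x^3 + p x + q the discriminant is Δ = -4 p^3 - 27 q^2 = -4*(-4)^3 - 27*(-9)^2 = 256 - 2187 = -1931.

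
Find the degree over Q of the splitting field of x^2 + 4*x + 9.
[K:Q] = 2

The discriminant of x^2 + (4)*x + (9) is b^2 - 4c = 16 - (36) = -20. Since -20 is not a perfect square in Q, the polynomial is irreducible over Q. Its two roots generate a degree-2 extension, so [K:Q] = 2.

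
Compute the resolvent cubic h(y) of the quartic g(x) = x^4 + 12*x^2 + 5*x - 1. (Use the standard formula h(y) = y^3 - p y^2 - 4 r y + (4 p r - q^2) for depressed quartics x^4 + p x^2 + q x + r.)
h(y) = y^3 - 12*y^2 + 4*y - 73

Identify coefficients: p = 12, q = 5, r = -1.
Plug into h(y) = y^3 - p y^2 - 4 r y + (4 p r - q^2):
  h(y) = y^3 - (12) y^2 - 4*(-1) y + (4*(12)*(-1) - (5)^2)
       = y^3 + (-12) y^2 + (4) y + (-73).
Simplifying: h(y) = y^3 - 12*y^2 + 4*y - 73.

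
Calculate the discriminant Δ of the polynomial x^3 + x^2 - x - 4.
Δ = -339

For x^3 + a x^2 + b x + c the discriminant is Δ = 18 a b c - 4 a^3 c + a^2 b^2 - 4 b^3 - 27 c^2.
Plug a = 1, b = -1, c = -4:
  18*(1)*(-1)*(-4) - 4*(1)^3*(-4) + (1)^2*(-1)^2 - 4*(-1)^3 - 27*(-4)^2
  = 72 + (16) + 1 + (4) + (-432)
  = -339.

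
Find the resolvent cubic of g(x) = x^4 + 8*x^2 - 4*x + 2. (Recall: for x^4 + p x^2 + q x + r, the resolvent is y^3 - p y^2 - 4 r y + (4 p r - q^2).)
h(y) = y^3 - 8*y^2 - 8*y + 48

Identify coefficients: p = 8, q = -4, r = 2.
Plug into h(y) = y^3 - p y^2 - 4 r y + (4 p r - q^2):
  h(y) = y^3 - (8) y^2 - 4*(2) y + (4*(8)*(2) - (-4)^2)
       = y^3 + (-8) y^2 + (-8) y + (48).
Simplifying: h(y) = y^3 - 8*y^2 - 8*y + 48.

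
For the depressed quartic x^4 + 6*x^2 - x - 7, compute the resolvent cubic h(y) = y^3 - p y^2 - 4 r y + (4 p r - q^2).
h(y) = y^3 - 6*y^2 + 28*y - 169

Identify coefficients: p = 6, q = -1, r = -7.
Plug into h(y) = y^3 - p y^2 - 4 r y + (4 p r - q^2):
  h(y) = y^3 - (6) y^2 - 4*(-7) y + (4*(6)*(-7) - (-1)^2)
       = y^3 + (-6) y^2 + (28) y + (-169).
Simplifying: h(y) = y^3 - 6*y^2 + 28*y - 169.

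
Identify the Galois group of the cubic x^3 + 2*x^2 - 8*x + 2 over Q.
Gal(K/Q) = S_3 (symmetric group of order 6)

Compute the discriminant of x^3 + (2)*x^2 + (-8)*x + (2): Δ = 1556. Since Δ is not a rational square, the Galois group is not contained in A_3; it must be the full S_3 (irreducibility of the cubic rules out anything smaller).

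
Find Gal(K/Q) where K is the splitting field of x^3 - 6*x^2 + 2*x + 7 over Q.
Gal(K/Q) = S_3 (symmetric group of order 6)

Compute the discriminant of x^3 + (-6)*x^2 + (2)*x + (7): Δ = 3325. Since Δ is not a rational square, the Galois group is not contained in A_3; it must be the full S_3 (irreducibility of the cubic rules out anything smaller).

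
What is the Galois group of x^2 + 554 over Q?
Gal(K/Q) = Z/2Z (cyclic of order 2)

x^2 + 554 is irreducible over Q since -554 is not a rational square. The splitting field Q(sqrt(-554)) has degree 2 over Q, and its unique nontrivial automorphism is sqrt(-554) ↦ -sqrt(-554). Hence Gal(Q(sqrt(-554))/Q) = Z/2Z.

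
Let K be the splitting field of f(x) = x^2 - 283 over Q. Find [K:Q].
[K:Q] = 2

The polynomial x^2 - 283 is irreducible over Q since 283 is not a perfect square. Its splitting field is Q(sqrt(283)), which has degree 2 over Q.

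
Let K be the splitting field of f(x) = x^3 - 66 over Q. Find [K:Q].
[K:Q] = 6

x^3 - 66 has one real root r = 66^(1/3) and two complex roots r*zeta_3, r*zeta_3^2 where zeta_3 = e^(2*pi*i/3). The splitting field is Q(r, zeta_3). [Q(r):Q] = 3 and [Q(zeta_3):Q] = 2 with gcd = 1, so [Q(r, zeta_3):Q] = 3 * 2 = 6.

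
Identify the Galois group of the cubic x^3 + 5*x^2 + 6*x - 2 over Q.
Gal(K/Q) = S_3 (symmetric group of order 6)

Compute the discriminant of x^3 + (5)*x^2 + (6)*x + (-2): Δ = -152. Since Δ is not a rational square, the Galois group is not contained in A_3; it must be the full S_3 (irreducibility of the cubic rules out anything smaller).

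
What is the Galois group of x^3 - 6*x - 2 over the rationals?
Gal(K/Q) = S_3 (symmetric group of order 6)

Compute the discriminant of x^3 + (0)*x^2 + (-6)*x + (-2): Δ = 756. Since Δ is not a rational square, the Galois group is not contained in A_3; it must be the full S_3 (irreducibility of the cubic rules out anything smaller).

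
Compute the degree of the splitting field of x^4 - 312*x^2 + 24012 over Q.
[K:Q] = 4

f factors as (x^2 - 174)(x^2 - 138); the splitting field is K = Q(sqrt(174), sqrt(138)). Since 174, 138, and 24012 are all non-squares in Q, the three subfields Q(sqrt(174)), Q(sqrt(138)), Q(sqrt(24012)) are distinct degree-2 extensions, so [K:Q] = 4 (Klein four Galois group).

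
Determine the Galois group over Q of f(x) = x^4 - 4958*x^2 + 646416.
Gal(K/Q) = Z/2Z (cyclic of order 2)

f factors as (x^2 - 4824)(x^2 - 134), so the splitting field is K = Q(sqrt(4824), sqrt(134)). The squarefree part of 4824 is 134 and the squarefree part of 134 is also 134, so sqrt(4824) and sqrt(134) are both rational multiples of sqrt(134). Hence Q(sqrt(4824)) = Q(sqrt(134)) = Q(sqrt(134)), and the splitting field collapses to a single degree-2 extension with Galois group Z/2Z.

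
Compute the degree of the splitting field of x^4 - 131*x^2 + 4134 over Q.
[K:Q] = 4

f factors as (x^2 - 78)(x^2 - 53); the splitting field is K = Q(sqrt(78), sqrt(53)). Since 78, 53, and 4134 are all non-squares in Q, the three subfields Q(sqrt(78)), Q(sqrt(53)), Q(sqrt(4134)) are distinct degree-2 extensions, so [K:Q] = 4 (Klein four Galois group).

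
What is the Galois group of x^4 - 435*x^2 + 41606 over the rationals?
Gal(K/Q) = V_4 (Klein four-group, Z/2Z × Z/2Z)

f factors as (x^2 - 142)(x^2 - 293), so the splitting field is K = Q(sqrt(142), sqrt(293)). The elements 142, 293, 41606 are all non-squares in Q, so sqrt(142) and sqrt(293) generate independent quadratic extensions. Thus [K:Q] = 4 and Gal(K/Q) is generated by the two order-2 automorphisms sqrt(142) ↦ -sqrt(142) and sqrt(293) ↦ -sqrt(293), giving V_4.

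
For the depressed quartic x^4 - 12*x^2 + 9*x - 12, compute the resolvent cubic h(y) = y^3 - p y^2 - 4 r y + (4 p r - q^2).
h(y) = y^3 + 12*y^2 + 48*y + 495

Identify coefficients: p = -12, q = 9, r = -12.
Plug into h(y) = y^3 - p y^2 - 4 r y + (4 p r - q^2):
  h(y) = y^3 - (-12) y^2 - 4*(-12) y + (4*(-12)*(-12) - (9)^2)
       = y^3 + (12) y^2 + (48) y + (495).
Simplifying: h(y) = y^3 + 12*y^2 + 48*y + 495.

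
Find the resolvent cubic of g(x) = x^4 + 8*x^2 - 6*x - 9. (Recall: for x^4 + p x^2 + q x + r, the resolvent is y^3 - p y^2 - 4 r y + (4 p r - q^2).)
h(y) = y^3 - 8*y^2 + 36*y - 324

Identify coefficients: p = 8, q = -6, r = -9.
Plug into h(y) = y^3 - p y^2 - 4 r y + (4 p r - q^2):
  h(y) = y^3 - (8) y^2 - 4*(-9) y + (4*(8)*(-9) - (-6)^2)
       = y^3 + (-8) y^2 + (36) y + (-324).
Simplifying: h(y) = y^3 - 8*y^2 + 36*y - 324.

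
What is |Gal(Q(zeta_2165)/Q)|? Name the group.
|Gal(Q(zeta_2165)/Q)| = phi(2165) = 1728; group ≅ (Z/2165Z)^* ≅ Z/4Z × Z/432Z

The n-th cyclotomic polynomial Φ_2165(x) is the minimal polynomial of zeta_2165 over Q and has degree phi(2165) = 1728. So Q(zeta_2165) is a degree-1728 Galois extension with Galois group (Z/2165Z)^*. By CRT, (Z/2165Z)^* ≅ (Z/5Z)^* × (Z/433Z)^*. Each prime-power unit group is (Z/5Z)^* ≅ Z/4Z; (Z/433Z)^* ≅ Z/432Z. Hence Gal(Q(zeta_2165)/Q) ≅ Z/4Z × Z/432Z.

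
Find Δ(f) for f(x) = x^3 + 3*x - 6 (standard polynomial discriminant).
Δ = -1080

For a depressed cubic x^3 + p x + q the discriminant is Δ = -4 p^3 - 27 q^2 = -4*(3)^3 - 27*(-6)^2 = -108 - 972 = -1080.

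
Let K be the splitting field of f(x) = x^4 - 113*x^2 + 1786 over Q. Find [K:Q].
[K:Q] = 4

f factors as (x^2 - 19)(x^2 - 94); the splitting field is K = Q(sqrt(19), sqrt(94)). Since 19, 94, and 1786 are all non-squares in Q, the three subfields Q(sqrt(19)), Q(sqrt(94)), Q(sqrt(1786)) are distinct degree-2 extensions, so [K:Q] = 4 (Klein four Galois group).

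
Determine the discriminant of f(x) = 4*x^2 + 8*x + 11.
Δ = -112

For a quadratic a x^2 + b x + c the discriminant is Δ = b^2 - 4ac = (8)^2 - 4*(4)*(11) = 64 - (176) = -112.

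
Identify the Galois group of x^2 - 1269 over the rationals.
Gal(K/Q) = Z/2Z (cyclic of order 2)

x^2 - 1269 is irreducible over Q since 1269 is not a rational square. The splitting field Q(sqrt(1269)) has degree 2 over Q, and its unique nontrivial automorphism is sqrt(1269) ↦ -sqrt(1269). Hence Gal(Q(sqrt(1269))/Q) = Z/2Z.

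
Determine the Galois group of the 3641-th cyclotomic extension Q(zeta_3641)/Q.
|Gal(Q(zeta_3641)/Q)| = phi(3641) = 3300; group ≅ (Z/3641Z)^* ≅ Z/10Z × Z/330Z

The n-th cyclotomic polynomial Φ_3641(x) is the minimal polynomial of zeta_3641 over Q and has degree phi(3641) = 3300. So Q(zeta_3641) is a degree-3300 Galois extension with Galois group (Z/3641Z)^*. By CRT, (Z/3641Z)^* ≅ (Z/11Z)^* × (Z/331Z)^*. Each prime-power unit group is (Z/11Z)^* ≅ Z/10Z; (Z/331Z)^* ≅ Z/330Z. Hence Gal(Q(zeta_3641)/Q) ≅ Z/10Z × Z/330Z.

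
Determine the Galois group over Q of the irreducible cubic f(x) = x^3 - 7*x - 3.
Gal(K/Q) = S_3 (symmetric group of order 6)

Compute the discriminant of x^3 + (0)*x^2 + (-7)*x + (-3): Δ = 1129. Since Δ is not a rational square, the Galois group is not contained in A_3; it must be the full S_3 (irreducibility of the cubic rules out anything smaller).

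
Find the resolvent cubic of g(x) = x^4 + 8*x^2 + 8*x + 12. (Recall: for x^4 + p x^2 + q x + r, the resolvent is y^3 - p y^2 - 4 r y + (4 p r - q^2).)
h(y) = y^3 - 8*y^2 - 48*y + 320

Identify coefficients: p = 8, q = 8, r = 12.
Plug into h(y) = y^3 - p y^2 - 4 r y + (4 p r - q^2):
  h(y) = y^3 - (8) y^2 - 4*(12) y + (4*(8)*(12) - (8)^2)
       = y^3 + (-8) y^2 + (-48) y + (320).
Simplifying: h(y) = y^3 - 8*y^2 - 48*y + 320.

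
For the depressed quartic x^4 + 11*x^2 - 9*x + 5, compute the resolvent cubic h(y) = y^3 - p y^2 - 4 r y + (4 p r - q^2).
h(y) = y^3 - 11*y^2 - 20*y + 139

Identify coefficients: p = 11, q = -9, r = 5.
Plug into h(y) = y^3 - p y^2 - 4 r y + (4 p r - q^2):
  h(y) = y^3 - (11) y^2 - 4*(5) y + (4*(11)*(5) - (-9)^2)
       = y^3 + (-11) y^2 + (-20) y + (139).
Simplifying: h(y) = y^3 - 11*y^2 - 20*y + 139.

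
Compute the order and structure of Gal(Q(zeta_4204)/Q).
|Gal(Q(zeta_4204)/Q)| = phi(4204) = 2100; group ≅ (Z/4204Z)^* ≅ Z/2Z × Z/1050Z

The n-th cyclotomic polynomial Φ_4204(x) is the minimal polynomial of zeta_4204 over Q and has degree phi(4204) = 2100. So Q(zeta_4204) is a degree-2100 Galois extension with Galois group (Z/4204Z)^*. By CRT, (Z/4204Z)^* ≅ (Z/4Z)^* × (Z/1051Z)^*. Each prime-power unit group is (Z/4Z)^* ≅ Z/2Z; (Z/1051Z)^* ≅ Z/1050Z. Hence Gal(Q(zeta_4204)/Q) ≅ Z/2Z × Z/1050Z.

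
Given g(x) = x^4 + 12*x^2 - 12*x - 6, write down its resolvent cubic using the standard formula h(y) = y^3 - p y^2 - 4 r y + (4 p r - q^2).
h(y) = y^3 - 12*y^2 + 24*y - 432

Identify coefficients: p = 12, q = -12, r = -6.
Plug into h(y) = y^3 - p y^2 - 4 r y + (4 p r - q^2):
  h(y) = y^3 - (12) y^2 - 4*(-6) y + (4*(12)*(-6) - (-12)^2)
       = y^3 + (-12) y^2 + (24) y + (-432).
Simplifying: h(y) = y^3 - 12*y^2 + 24*y - 432.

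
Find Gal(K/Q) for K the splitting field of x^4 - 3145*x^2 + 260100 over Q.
Gal(K/Q) = Z/2Z (cyclic of order 2)

f factors as (x^2 - 3060)(x^2 - 85), so the splitting field is K = Q(sqrt(3060), sqrt(85)). The squarefree part of 3060 is 85 and the squarefree part of 85 is also 85, so sqrt(3060) and sqrt(85) are both rational multiples of sqrt(85). Hence Q(sqrt(3060)) = Q(sqrt(85)) = Q(sqrt(85)), and the splitting field collapses to a single degree-2 extension with Galois group Z/2Z.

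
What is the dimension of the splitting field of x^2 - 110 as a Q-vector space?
[K:Q] = 2

The polynomial x^2 - 110 is irreducible over Q since 110 is not a perfect square. Its splitting field is Q(sqrt(110)), which has degree 2 over Q.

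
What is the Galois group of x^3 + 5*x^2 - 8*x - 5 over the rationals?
Gal(K/Q) = S_3 (symmetric group of order 6)

Compute the discriminant of x^3 + (5)*x^2 + (-8)*x + (-5): Δ = 9073. Since Δ is not a rational square, the Galois group is not contained in A_3; it must be the full S_3 (irreducibility of the cubic rules out anything smaller).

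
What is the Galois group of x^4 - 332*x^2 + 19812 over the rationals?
Gal(K/Q) = V_4 (Klein four-group, Z/2Z × Z/2Z)

f factors as (x^2 - 254)(x^2 - 78), so the splitting field is K = Q(sqrt(254), sqrt(78)). The elements 254, 78, 19812 are all non-squares in Q, so sqrt(254) and sqrt(78) generate independent quadratic extensions. Thus [K:Q] = 4 and Gal(K/Q) is generated by the two order-2 automorphisms sqrt(254) ↦ -sqrt(254) and sqrt(78) ↦ -sqrt(78), giving V_4.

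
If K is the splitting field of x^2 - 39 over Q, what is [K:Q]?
[K:Q] = 2

The polynomial x^2 - 39 is irreducible over Q since 39 is not a perfect square. Its splitting field is Q(sqrt(39)), which has degree 2 over Q.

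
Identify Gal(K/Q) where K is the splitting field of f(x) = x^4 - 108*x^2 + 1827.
Gal(K/Q) = V_4 (Klein four-group, Z/2Z × Z/2Z)

f factors as (x^2 - 21)(x^2 - 87), so the splitting field is K = Q(sqrt(21), sqrt(87)). The elements 21, 87, 1827 are all non-squares in Q, so sqrt(21) and sqrt(87) generate independent quadratic extensions. Thus [K:Q] = 4 and Gal(K/Q) is generated by the two order-2 automorphisms sqrt(21) ↦ -sqrt(21) and sqrt(87) ↦ -sqrt(87), giving V_4.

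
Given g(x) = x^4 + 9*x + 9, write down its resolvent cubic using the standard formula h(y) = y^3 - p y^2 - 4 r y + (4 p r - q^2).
h(y) = y^3 - 36*y - 81

Identify coefficients: p = 0, q = 9, r = 9.
Plug into h(y) = y^3 - p y^2 - 4 r y + (4 p r - q^2):
  h(y) = y^3 - (0) y^2 - 4*(9) y + (4*(0)*(9) - (9)^2)
       = y^3 + (0) y^2 + (-36) y + (-81).
Simplifying: h(y) = y^3 - 36*y - 81.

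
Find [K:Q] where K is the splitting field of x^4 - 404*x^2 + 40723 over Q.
[K:Q] = 4

f factors as (x^2 - 211)(x^2 - 193); the splitting field is K = Q(sqrt(211), sqrt(193)). Since 211, 193, and 40723 are all non-squares in Q, the three subfields Q(sqrt(211)), Q(sqrt(193)), Q(sqrt(40723)) are distinct degree-2 extensions, so [K:Q] = 4 (Klein four Galois group).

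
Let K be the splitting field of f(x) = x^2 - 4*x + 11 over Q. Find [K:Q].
[K:Q] = 2

The discriminant of x^2 + (-4)*x + (11) is b^2 - 4c = 16 - (44) = -28. Since -28 is not a perfect square in Q, the polynomial is irreducible over Q. Its two roots generate a degree-2 extension, so [K:Q] = 2.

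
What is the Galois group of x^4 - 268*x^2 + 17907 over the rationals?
Gal(K/Q) = V_4 (Klein four-group, Z/2Z × Z/2Z)

f factors as (x^2 - 141)(x^2 - 127), so the splitting field is K = Q(sqrt(141), sqrt(127)). The elements 141, 127, 17907 are all non-squares in Q, so sqrt(141) and sqrt(127) generate independent quadratic extensions. Thus [K:Q] = 4 and Gal(K/Q) is generated by the two order-2 automorphisms sqrt(141) ↦ -sqrt(141) and sqrt(127) ↦ -sqrt(127), giving V_4.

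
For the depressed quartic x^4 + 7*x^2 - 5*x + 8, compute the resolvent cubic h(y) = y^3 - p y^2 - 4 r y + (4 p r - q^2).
h(y) = y^3 - 7*y^2 - 32*y + 199

Identify coefficients: p = 7, q = -5, r = 8.
Plug into h(y) = y^3 - p y^2 - 4 r y + (4 p r - q^2):
  h(y) = y^3 - (7) y^2 - 4*(8) y + (4*(7)*(8) - (-5)^2)
       = y^3 + (-7) y^2 + (-32) y + (199).
Simplifying: h(y) = y^3 - 7*y^2 - 32*y + 199.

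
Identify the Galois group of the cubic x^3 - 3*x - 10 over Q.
Gal(K/Q) = S_3 (symmetric group of order 6)

Compute the discriminant of x^3 + (0)*x^2 + (-3)*x + (-10): Δ = -2592. Since Δ is not a rational square, the Galois group is not contained in A_3; it must be the full S_3 (irreducibility of the cubic rules out anything smaller).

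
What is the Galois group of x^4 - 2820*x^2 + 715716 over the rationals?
Gal(K/Q) = Z/2Z (cyclic of order 2)

f factors as (x^2 - 282)(x^2 - 2538), so the splitting field is K = Q(sqrt(282), sqrt(2538)). The squarefree part of 282 is 282 and the squarefree part of 2538 is also 282, so sqrt(282) and sqrt(2538) are both rational multiples of sqrt(282). Hence Q(sqrt(282)) = Q(sqrt(2538)) = Q(sqrt(282)), and the splitting field collapses to a single degree-2 extension with Galois group Z/2Z.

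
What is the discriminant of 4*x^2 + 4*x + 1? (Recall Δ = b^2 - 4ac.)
Δ = 0

For a quadratic a x^2 + b x + c the discriminant is Δ = b^2 - 4ac = (4)^2 - 4*(4)*(1) = 16 - (16) = 0.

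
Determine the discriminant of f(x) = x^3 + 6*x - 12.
Δ = -4752

For a depressed cubic x^3 + p x + q the discriminant is Δ = -4 p^3 - 27 q^2 = -4*(6)^3 - 27*(-12)^2 = -864 - 3888 = -4752.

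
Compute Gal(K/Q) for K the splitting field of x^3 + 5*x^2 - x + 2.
Gal(K/Q) = S_3 (symmetric group of order 6)

Compute the discriminant of x^3 + (5)*x^2 + (-1)*x + (2): Δ = -1259. Since Δ is not a rational square, the Galois group is not contained in A_3; it must be the full S_3 (irreducibility of the cubic rules out anything smaller).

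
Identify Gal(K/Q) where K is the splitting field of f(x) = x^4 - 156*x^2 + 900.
Gal(K/Q) = Z/2Z (cyclic of order 2)

f factors as (x^2 - 6)(x^2 - 150), so the splitting field is K = Q(sqrt(6), sqrt(150)). The squarefree part of 6 is 6 and the squarefree part of 150 is also 6, so sqrt(6) and sqrt(150) are both rational multiples of sqrt(6). Hence Q(sqrt(6)) = Q(sqrt(150)) = Q(sqrt(6)), and the splitting field collapses to a single degree-2 extension with Galois group Z/2Z.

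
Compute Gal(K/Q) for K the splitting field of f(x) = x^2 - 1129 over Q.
Gal(K/Q) = Z/2Z (cyclic of order 2)

x^2 - 1129 is irreducible over Q since 1129 is not a rational square. The splitting field Q(sqrt(1129)) has degree 2 over Q, and its unique nontrivial automorphism is sqrt(1129) ↦ -sqrt(1129). Hence Gal(Q(sqrt(1129))/Q) = Z/2Z.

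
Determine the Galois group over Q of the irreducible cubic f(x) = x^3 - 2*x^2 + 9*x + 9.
Gal(K/Q) = S_3 (symmetric group of order 6)

Compute the discriminant of x^3 + (-2)*x^2 + (9)*x + (9): Δ = -7407. Since Δ is not a rational square, the Galois group is not contained in A_3; it must be the full S_3 (irreducibility of the cubic rules out anything smaller).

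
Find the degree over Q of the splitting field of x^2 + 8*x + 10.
[K:Q] = 2

The discriminant of x^2 + (8)*x + (10) is b^2 - 4c = 64 - (40) = 24. Since 24 is not a perfect square in Q, the polynomial is irreducible over Q. Its two roots generate a degree-2 extension, so [K:Q] = 2.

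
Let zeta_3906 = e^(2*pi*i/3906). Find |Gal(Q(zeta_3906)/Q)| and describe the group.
|Gal(Q(zeta_3906)/Q)| = phi(3906) = 1080; group ≅ (Z/3906Z)^* ≅ Z/6Z × Z/6Z × Z/30Z

The n-th cyclotomic polynomial Φ_3906(x) is the minimal polynomial of zeta_3906 over Q and has degree phi(3906) = 1080. So Q(zeta_3906) is a degree-1080 Galois extension with Galois group (Z/3906Z)^*. By CRT, (Z/3906Z)^* ≅ (Z/2Z)^* × (Z/9Z)^* × (Z/7Z)^* × (Z/31Z)^*. Each prime-power unit group is (Z/2Z)^* ≅ trivial group (order 1); (Z/9Z)^* ≅ Z/6Z; (Z/7Z)^* ≅ Z/6Z; (Z/31Z)^* ≅ Z/30Z. Hence Gal(Q(zeta_3906)/Q) ≅ Z/6Z × Z/6Z × Z/30Z.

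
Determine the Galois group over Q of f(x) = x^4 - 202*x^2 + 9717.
Gal(K/Q) = V_4 (Klein four-group, Z/2Z × Z/2Z)

f factors as (x^2 - 123)(x^2 - 79), so the splitting field is K = Q(sqrt(123), sqrt(79)). The elements 123, 79, 9717 are all non-squares in Q, so sqrt(123) and sqrt(79) generate independent quadratic extensions. Thus [K:Q] = 4 and Gal(K/Q) is generated by the two order-2 automorphisms sqrt(123) ↦ -sqrt(123) and sqrt(79) ↦ -sqrt(79), giving V_4.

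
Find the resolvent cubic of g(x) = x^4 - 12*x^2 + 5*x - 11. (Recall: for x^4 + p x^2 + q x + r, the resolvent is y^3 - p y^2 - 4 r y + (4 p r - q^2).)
h(y) = y^3 + 12*y^2 + 44*y + 503

Identify coefficients: p = -12, q = 5, r = -11.
Plug into h(y) = y^3 - p y^2 - 4 r y + (4 p r - q^2):
  h(y) = y^3 - (-12) y^2 - 4*(-11) y + (4*(-12)*(-11) - (5)^2)
       = y^3 + (12) y^2 + (44) y + (503).
Simplifying: h(y) = y^3 + 12*y^2 + 44*y + 503.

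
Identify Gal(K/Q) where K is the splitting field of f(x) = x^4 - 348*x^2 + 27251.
Gal(K/Q) = V_4 (Klein four-group, Z/2Z × Z/2Z)

f factors as (x^2 - 229)(x^2 - 119), so the splitting field is K = Q(sqrt(229), sqrt(119)). The elements 229, 119, 27251 are all non-squares in Q, so sqrt(229) and sqrt(119) generate independent quadratic extensions. Thus [K:Q] = 4 and Gal(K/Q) is generated by the two order-2 automorphisms sqrt(229) ↦ -sqrt(229) and sqrt(119) ↦ -sqrt(119), giving V_4.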